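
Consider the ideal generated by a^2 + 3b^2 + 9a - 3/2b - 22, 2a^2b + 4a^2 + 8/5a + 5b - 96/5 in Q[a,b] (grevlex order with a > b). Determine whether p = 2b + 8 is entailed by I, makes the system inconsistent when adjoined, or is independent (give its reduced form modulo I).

First compute the reduced Gröbner basis of I by Buchberger's algorithm.
f_1 = a^2 + 3b^2 + 9a - 3/2b - 22, LT = a^2.
f_2 = 2a^2b + 4a^2 + 8/5a + 5b - 96/5, LT = a^2b.

S(f_1,f_2): lcm = a^2b. S = 3b^3 - 2a^2 + 9ab - 3/2b^2 - 4/5a - 49/2b + 48/5.
  leading term b^3: no divisor's leading term divides it; move 3b^3 to the remainder.
  leading term a^2: subtract (-2)·f_1 from -2a^2 + 9ab - 3/2b^2 - 4/5a - 49/2b + 48/5 → 9ab + 9/2b^2 + 86/5a - 55/2b - 172/5
  leading term ab: no divisor's leading term divides it; move 9ab to the remainder.
  leading term b^2: no divisor's leading term divides it; move 9/2b^2 to the remainder.
  leading term a: no divisor's leading term divides it; move 86/5a to the remainder.
  leading term b: no divisor's leading term divides it; move -55/2b to the remainder.
  leading term 1: no divisor's leading term divides it; move -172/5 to the remainder.
  remainder 3b^3 + 9ab + 9/2b^2 + 86/5a - 55/2b - 172/5 ≠ 0; add h_3 = 3b^3 + 9ab + 9/2b^2 + 86/5a - 55/2b - 172/5 to the basis.

The other S-polynomials (S(f_1,h_3), S(f_2,h_3)) all reduce to 0 modulo the current basis, so we have a Gröbner basis.
Inter-reduce: drop elements whose leading term is divisible by another's, tail-reduce, and make monic.
Reduced Gröbner basis: {b^3 + 3ab + 3/2b^2 + 86/15a - 55/6b - 172/15, a^2 + 3b^2 + 9a - 3/2b - 22}.
Label its elements g_1 = b^3 + 3ab + 3/2b^2 + 86/15a - 55/6b - 172/15, g_2 = a^2 + 3b^2 + 9a - 3/2b - 22.

Reduce p = 2b + 8 modulo G:
  leading term b: no divisor's leading term divides it; move 2b to the remainder.
  leading term 1: no divisor's leading term divides it; move 8 to the remainder.
  normal form = 2b + 8.
The normal form is nonzero, so p ∉ I. Since p minus its normal form lies in I, I + (p) = I + (r) where r = 2b + 8; decide whether this ideal is the whole ring.
Run Buchberger on G together with r (pairs among the g_i already reduce to 0 since G is a Gröbner basis):
g_1 = b^3 + 3ab + 3/2b^2 + 86/15a - 55/6b - 172/15, LT = b^3.
g_2 = a^2 + 3b^2 + 9a - 3/2b - 22, LT = a^2.
r = 2b + 8, LT = b.

S(g_1,r): lcm = b^3. S = 3ab - 5/2b^2 + 86/15a - 55/6b - 172/15.
  leading term ab: subtract (3/2a)·r from 3ab - 5/2b^2 + 86/15a - 55/6b - 172/15 → -5/2b^2 - 94/15a - 55/6b - 172/15
  leading term b^2: subtract (-5/4b)·r from -5/2b^2 - 94/15a - 55/6b - 172/15 → -94/15a + 5/6b - 172/15
  leading term a: no divisor's leading term divides it; move -94/15a to the remainder.
  leading term b: subtract (5/12)·r from 5/6b - 172/15 → -74/5
  leading term 1: no divisor's leading term divides it; move -74/5 to the remainder.
  remainder -94/15a - 74/5 ≠ 0; add m_4 = -94/15a - 74/5 to the basis.

S(g_2,m_4): lcm = a^2. S = 3b^2 + 312/47a - 3/2b - 22.
  leading term b^2: subtract (3/2b)·r from 3b^2 + 312/47a - 3/2b - 22 → 312/47a - 27/2b - 22
  leading term a: subtract (-2340/2209)·m_4 from 312/47a - 27/2b - 22 → -27/2b - 83230/2209
  leading term b: subtract (-27/4)·r from -27/2b - 83230/2209 → 36056/2209
  leading term 1: no divisor's leading term divides it; move 36056/2209 to the remainder.
  remainder 36056/2209 ≠ 0; add m_5 = 36056/2209 to the basis.

The other S-polynomials (S(g_1,g_2), S(g_2,r), S(g_1,m_4), S(r,m_4), S(g_1,m_5), S(g_2,m_5), S(r,m_5), S(m_4,m_5)) all reduce to 0 modulo the current basis, so we have a Gröbner basis.
Inter-reduce: drop elements whose leading term is divisible by another's, tail-reduce, and make monic.
Reduced Gröbner basis: {1}.
The reduced Gröbner basis of I + (p) is {1}: the ideal is the whole ring, so the enlarged system has no common solution — adjoining p is inconsistent.

Adjoining 2b + 8 makes the ideal the whole ring: the system is inconsistent.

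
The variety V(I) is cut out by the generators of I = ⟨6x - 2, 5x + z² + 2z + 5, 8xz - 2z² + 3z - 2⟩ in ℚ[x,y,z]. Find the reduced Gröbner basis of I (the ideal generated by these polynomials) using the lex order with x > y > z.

f_1 = 6x - 2, LT = x.
f_2 = 5x + z² + 2z + 5, LT = x.
f_3 = 8xz - 2z² + 3z - 2, LT = xz.

S(f_1,f_2): lcm = x. S = -⅕z² - ⅖z - 4/3.
  leading term z²: no divisor's leading term divides it; move -⅕z² to the remainder.
  leading term z: no divisor's leading term divides it; move -⅖z to the remainder.
  leading term 1: no divisor's leading term divides it; move -4/3 to the remainder.
  remainder -⅕z² - ⅖z - 4/3 ≠ 0; add g_4 = -⅕z² - ⅖z - 4/3 to the basis.

S(f_1,f_3): lcm = xz. S = ¼z² - 17/24z + ¼.
  leading term z²: subtract (-5/4)·g_4 from ¼z² - 17/24z + ¼ → -29/24z - 17/12
  leading term z: no divisor's leading term divides it; move -29/24z to the remainder.
  leading term 1: no divisor's leading term divides it; move -17/12 to the remainder.
  remainder -29/24z - 17/12 ≠ 0; add g_5 = -29/24z - 17/12 to the basis.

S(f_2,f_3): lcm = xz. S = ⅕z³ + 13/20z² + ⅝z + ¼.
  leading term z³: subtract (-z)·g_4 from ⅕z³ + 13/20z² + ⅝z + ¼ → ¼z² - 17/24z + ¼
  leading term z²: subtract (-5/4)·g_4 from ¼z² - 17/24z + ¼ → -29/24z - 17/12
  leading term z: subtract (1)·g_5 from -29/24z - 17/12 → 0
  remainder 0.

S(f_1,g_4): leading monomials are coprime, so the S-polynomial reduces to 0 (Buchberger's first criterion).
S(f_2,g_4): leading monomials are coprime, so the S-polynomial reduces to 0 (Buchberger's first criterion).
S(f_3,g_4): lcm = xz². S = -2xz - 20/3x - ¼z³ + ⅜z² - ¼z.
  leading term xz: subtract (-⅓z)·f_1 from -2xz - 20/3x - ¼z³ + ⅜z² - ¼z → -20/3x - ¼z³ + ⅜z² - 11/12z
  leading term x: subtract (-10/9)·f_1 from -20/3x - ¼z³ + ⅜z² - 11/12z → -¼z³ + ⅜z² - 11/12z - 20/9
  leading term z³: subtract (5/4z)·g_4 from -¼z³ + ⅜z² - 11/12z - 20/9 → ⅞z² + ¾z - 20/9
  leading term z²: subtract (-35/8)·g_4 from ⅞z² + ¾z - 20/9 → -z - 145/18
  leading term z: subtract (24/29)·g_5 from -z - 145/18 → -3593/522
  leading term 1: no divisor's leading term divides it; move -3593/522 to the remainder.
  remainder -3593/522 ≠ 0; add g_6 = -3593/522 to the basis.

S(f_1,g_5): leading monomials are coprime, so the S-polynomial reduces to 0 (Buchberger's first criterion).
S(f_2,g_5): leading monomials are coprime, so the S-polynomial reduces to 0 (Buchberger's first criterion).
S(f_3,g_5): lcm = xz. S = -34/29x - ¼z² + ⅜z - ¼.
  leading term x: subtract (-17/87)·f_1 from -34/29x - ¼z² + ⅜z - ¼ → -¼z² + ⅜z - 223/348
  leading term z²: subtract (5/4)·g_4 from -¼z² + ⅜z - 223/348 → ⅞z + 119/116
  leading term z: subtract (-21/29)·g_5 from ⅞z + 119/116 → 0
  remainder 0.

S(g_4,g_5): lcm = z². S = 24/29z + 20/3.
  leading term z: subtract (-576/841)·g_5 from 24/29z + 20/3 → 14372/2523
  leading term 1: subtract (-24/29)·g_6 from 14372/2523 → 0
  remainder 0.

S(f_1,g_6): leading monomials are coprime, so the S-polynomial reduces to 0 (Buchberger's first criterion).
S(f_2,g_6): leading monomials are coprime, so the S-polynomial reduces to 0 (Buchberger's first criterion).
S(f_3,g_6): leading monomials are coprime, so the S-polynomial reduces to 0 (Buchberger's first criterion).
S(g_4,g_6): leading monomials are coprime, so the S-polynomial reduces to 0 (Buchberger's first criterion).
S(g_5,g_6): leading monomials are coprime, so the S-polynomial reduces to 0 (Buchberger's first criterion).
Every S-polynomial of the final basis reduces to 0, so we have a Gröbner basis.
Inter-reduce: drop elements whose leading term is divisible by another's, tail-reduce, and make monic.

G = {1}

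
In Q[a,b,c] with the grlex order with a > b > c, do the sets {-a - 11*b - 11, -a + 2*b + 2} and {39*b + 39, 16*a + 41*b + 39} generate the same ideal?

Equality of ideals is decidable: compute both reduced Gröbner bases (unique for the ordering) and check whether they agree.
Buchberger on the first generating set:
f_1 = -a - 11*b - 11, LT = a.
f_2 = -a + 2*b + 2, LT = a.

S(f_1,f_2): lcm = a. S = 13*b + 13.
  leading term b: no divisor's leading term divides it; move 13*b to the remainder.
  leading term 1: no divisor's leading term divides it; move 13 to the remainder.
  remainder 13*b + 13 ≠ 0; add g_3 = 13*b + 13 to the basis.

S(f_1,g_3): leading monomials are coprime, so the S-polynomial reduces to 0 (Buchberger's first criterion).
S(f_2,g_3): leading monomials are coprime, so the S-polynomial reduces to 0 (Buchberger's first criterion).
Every S-polynomial of the final basis reduces to 0, so we have a Gröbner basis.
Inter-reduce: drop elements whose leading term is divisible by another's, tail-reduce, and make monic.
Reduced Gröbner basis: {a, b + 1}.

Buchberger on the second generating set:
h_1 = 39*b + 39, LT = b.
h_2 = 16*a + 41*b + 39, LT = a.

S(h_1,h_2): leading monomials are coprime, so the S-polynomial reduces to 0 (Buchberger's first criterion).
Every S-polynomial of the final basis reduces to 0, so we have a Gröbner basis.
Inter-reduce: drop elements whose leading term is divisible by another's, tail-reduce, and make monic.
Reduced Gröbner basis: {a - 1/8, b + 1}.

The bases are distinct; the ideals are different.
The same test decides containment: I ⊆ J iff every generator of I reduces to 0 modulo a Gröbner basis of J.

No, the ideals differ.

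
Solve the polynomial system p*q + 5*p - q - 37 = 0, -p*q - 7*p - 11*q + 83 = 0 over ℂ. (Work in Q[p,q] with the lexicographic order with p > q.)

{(49, -13/3), (5, 3)}

Compute a lex Gröbner basis by Buchberger's algorithm.
f_1 = p*q + 5*p - q - 37, LT = p*q.
f_2 = -p*q - 7*p - 11*q + 83, LT = p*q.

S(f_1,f_2): lcm = p*q. S = -2*p - 12*q + 46.
  leading term p: no divisor's leading term divides it; move -2*p to the remainder.
  leading term q: no divisor's leading term divides it; move -12*q to the remainder.
  leading term 1: no divisor's leading term divides it; move 46 to the remainder.
  remainder -2*p - 12*q + 46 ≠ 0; add h_3 = -2*p - 12*q + 46 to the basis.

S(f_1,h_3): lcm = p*q. S = 5*p - 6*q**2 + 22*q - 37.
  leading term p: subtract (-5/2)·h_3 from 5*p - 6*q**2 + 22*q - 37 → -6*q**2 - 8*q + 78
  leading term q**2: no divisor's leading term divides it; move -6*q**2 to the remainder.
  leading term q: no divisor's leading term divides it; move -8*q to the remainder.
  leading term 1: no divisor's leading term divides it; move 78 to the remainder.
  remainder -6*q**2 - 8*q + 78 ≠ 0; add h_4 = -6*q**2 - 8*q + 78 to the basis.

The other S-polynomials (S(f_2,h_3), S(f_1,h_4), S(f_2,h_4), S(h_3,h_4)) all reduce to 0 modulo the current basis, so we have a Gröbner basis.
Inter-reduce: drop elements whose leading term is divisible by another's, tail-reduce, and make monic.
Reduced Gröbner basis: {p + 6*q - 23, q**2 + 4/3*q - 13}.

From the last basis element, q**2 + 4/3*q - 13 = 0, so q takes values in {-13/3, 3}. Each choice, substituted upward through the basis, yields the corresponding point(s) of the solution set.
  q = -13/3: the earlier basis element becomes p - 49 = 0, giving p = 49 — point (49, -13/3).
  q = 3: the earlier basis element becomes p - 5 = 0, giving p = 5 — point (5, 3).
Substituting each solution back into the original system confirms all equations vanish.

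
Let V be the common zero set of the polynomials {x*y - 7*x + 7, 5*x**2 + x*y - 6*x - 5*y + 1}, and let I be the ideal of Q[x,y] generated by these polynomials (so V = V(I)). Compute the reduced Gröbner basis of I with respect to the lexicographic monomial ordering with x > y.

The reduced Gröbner basis is the canonical form of the ideal for this ordering.

f_1 = x*y - 7*x + 7, LT = x*y.
f_2 = 5*x**2 + x*y - 6*x - 5*y + 1, LT = x**2.

S(f_1,f_2): lcm = x**2*y. S = -7*x**2 - 1/5*x*y**2 + 6/5*x*y + 7*x + y**2 - 1/5*y.
  leading term x**2: subtract (-7/5)·f_2 from -7*x**2 - 1/5*x*y**2 + 6/5*x*y + 7*x + y**2 - 1/5*y → -1/5*x*y**2 + 13/5*x*y - 7/5*x + y**2 - 36/5*y + 7/5
  leading term x*y**2: subtract (-1/5*y)·f_1 from -1/5*x*y**2 + 13/5*x*y - 7/5*x + y**2 - 36/5*y + 7/5 → 6/5*x*y - 7/5*x + y**2 - 29/5*y + 7/5
  leading term x*y: subtract (6/5)·f_1 from 6/5*x*y - 7/5*x + y**2 - 29/5*y + 7/5 → 7*x + y**2 - 29/5*y - 7
  leading term x: no divisor's leading term divides it; move 7*x to the remainder.
  leading term y**2: no divisor's leading term divides it; move y**2 to the remainder.
  leading term y: no divisor's leading term divides it; move -29/5*y to the remainder.
  leading term 1: no divisor's leading term divides it; move -7 to the remainder.
  remainder 7*x + y**2 - 29/5*y - 7 ≠ 0; add g_3 = 7*x + y**2 - 29/5*y - 7 to the basis.

S(f_1,g_3): lcm = x*y. S = -7*x - 1/7*y**3 + 29/35*y**2 + y + 7.
  leading term x: subtract (-1)·g_3 from -7*x - 1/7*y**3 + 29/35*y**2 + y + 7 → -1/7*y**3 + 64/35*y**2 - 24/5*y
  leading term y**3: no divisor's leading term divides it; move -1/7*y**3 to the remainder.
  leading term y**2: no divisor's leading term divides it; move 64/35*y**2 to the remainder.
  leading term y: no divisor's leading term divides it; move -24/5*y to the remainder.
  remainder -1/7*y**3 + 64/35*y**2 - 24/5*y ≠ 0; add g_4 = -1/7*y**3 + 64/35*y**2 - 24/5*y to the basis.

The other S-polynomials (S(f_2,g_3), S(f_1,g_4), S(f_2,g_4), S(g_3,g_4)) all reduce to 0 modulo the current basis, so we have a Gröbner basis.
Inter-reduce: drop elements whose leading term is divisible by another's, tail-reduce, and make monic.

G = {x + 1/7*y**2 - 29/35*y - 1, y**3 - 64/5*y**2 + 168/5*y}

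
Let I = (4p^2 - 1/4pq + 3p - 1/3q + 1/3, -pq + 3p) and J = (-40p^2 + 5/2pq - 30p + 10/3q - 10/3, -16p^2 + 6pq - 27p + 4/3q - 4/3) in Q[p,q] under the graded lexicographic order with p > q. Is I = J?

Equality of ideals is decidable: compute both reduced Gröbner bases (unique for the ordering) and check whether they agree.
Buchberger on the first generating set:
f_1 = 4p^2 - 1/4pq + 3p - 1/3q + 1/3, LT = p^2.
f_2 = -pq + 3p, LT = pq.

S(f_1,f_2): lcm = p^2q. S = -1/16pq^2 + 3p^2 + 3/4pq - 1/12q^2 + 1/12q.
  reduce S modulo (f_1, f_2):
  remainder -1/12q^2 + 1/3q - 1/4 ≠ 0; add g_3 = -1/12q^2 + 1/3q - 1/4 to the basis.

The other S-polynomials (S(f_1,g_3), S(f_2,g_3)) all reduce to 0 modulo the current basis, so we have a Gröbner basis.
Inter-reduce: drop elements whose leading term is divisible by another's, tail-reduce, and make monic.
Reduced Gröbner basis: {p^2 + 9/16p - 1/12q + 1/12, pq - 3p, q^2 - 4q + 3}.

Buchberger on the second generating set:
h_1 = -40p^2 + 5/2pq - 30p + 10/3q - 10/3, LT = p^2.
h_2 = -16p^2 + 6pq - 27p + 4/3q - 4/3, LT = p^2.

S(h_1,h_2): lcm = p^2. S = 5/16pq - 15/16p.
  reduce S modulo (h_1, h_2):
  remainder 5/16pq - 15/16p ≠ 0; add k_3 = 5/16pq - 15/16p to the basis.

S(h_1,k_3): lcm = p^2q. S = -1/16pq^2 + 3p^2 + 3/4pq - 1/12q^2 + 1/12q.
  reduce S modulo (h_1, h_2, k_3):
  remainder -1/12q^2 + 1/3q - 1/4 ≠ 0; add k_4 = -1/12q^2 + 1/3q - 1/4 to the basis.

The other S-polynomials (S(h_2,k_3), S(h_1,k_4), S(h_2,k_4), S(k_3,k_4)) all reduce to 0 modulo the current basis, so we have a Gröbner basis.
Inter-reduce: drop elements whose leading term is divisible by another's, tail-reduce, and make monic.
Reduced Gröbner basis: {p^2 + 9/16p - 1/12q + 1/12, pq - 3p, q^2 - 4q + 3}.

Same reduced basis, so the two generating sets span the same ideal.

Yes, the ideals are equal.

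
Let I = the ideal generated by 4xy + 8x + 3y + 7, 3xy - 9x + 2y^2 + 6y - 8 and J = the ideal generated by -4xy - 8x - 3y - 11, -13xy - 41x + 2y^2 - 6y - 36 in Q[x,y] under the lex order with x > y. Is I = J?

Equality of ideals is decidable: compute both reduced Gröbner bases (unique for the ordering) and check whether they agree.
Buchberger on the first generating set:
f_1 = 4xy + 8x + 3y + 7, LT = xy.
f_2 = 3xy - 9x + 2y^2 + 6y - 8, LT = xy.

S(f_1,f_2): lcm = xy. S = 5x - 2/3y^2 - 5/4y + 53/12.
  reduce S modulo (f_1, f_2):
  remainder 5x - 2/3y^2 - 5/4y + 53/12 ≠ 0; add g_3 = 5x - 2/3y^2 - 5/4y + 53/12 to the basis.

S(f_1,g_3): lcm = xy. S = 2x + 2/15y^3 + 1/4y^2 - 2/15y + 7/4.
  reduce S modulo (f_1, f_2, g_3):
  remainder 2/15y^3 + 31/60y^2 + 11/30y - 1/60 ≠ 0; add g_4 = 2/15y^3 + 31/60y^2 + 11/30y - 1/60 to the basis.

The other S-polynomials (S(f_2,g_3), S(f_1,g_4), S(f_2,g_4), S(g_3,g_4)) all reduce to 0 modulo the current basis, so we have a Gröbner basis.
Inter-reduce: drop elements whose leading term is divisible by another's, tail-reduce, and make monic.
Reduced Gröbner basis: {x - 2/15y^2 - 1/4y + 53/60, y^3 + 31/8y^2 + 11/4y - 1/8}.

Buchberger on the second generating set:
h_1 = -4xy - 8x - 3y - 11, LT = xy.
h_2 = -13xy - 41x + 2y^2 - 6y - 36, LT = xy.

S(h_1,h_2): lcm = xy. S = -15/13x + 2/13y^2 + 15/52y - 1/52.
  reduce S modulo (h_1, h_2):
  remainder -15/13x + 2/13y^2 + 15/52y - 1/52 ≠ 0; add k_3 = -15/13x + 2/13y^2 + 15/52y - 1/52 to the basis.

S(h_1,k_3): lcm = xy. S = 2x + 2/15y^3 + 1/4y^2 + 11/15y + 11/4.
  reduce S modulo (h_1, h_2, k_3):
  remainder 2/15y^3 + 31/60y^2 + 37/30y + 163/60 ≠ 0; add k_4 = 2/15y^3 + 31/60y^2 + 37/30y + 163/60 to the basis.

The other S-polynomials (S(h_2,k_3), S(h_1,k_4), S(h_2,k_4), S(k_3,k_4)) all reduce to 0 modulo the current basis, so we have a Gröbner basis.
Inter-reduce: drop elements whose leading term is divisible by another's, tail-reduce, and make monic.
Reduced Gröbner basis: {x - 2/15y^2 - 1/4y + 1/60, y^3 + 31/8y^2 + 37/4y + 163/8}.

The bases are distinct; the ideals are different.

No, the ideals differ.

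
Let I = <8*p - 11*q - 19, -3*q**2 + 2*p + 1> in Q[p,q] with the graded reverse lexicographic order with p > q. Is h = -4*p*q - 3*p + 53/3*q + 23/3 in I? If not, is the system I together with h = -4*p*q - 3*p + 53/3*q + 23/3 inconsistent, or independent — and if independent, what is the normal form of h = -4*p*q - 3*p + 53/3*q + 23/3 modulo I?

Adjoining -4*p*q - 3*p + 53/3*q + 23/3 makes the ideal the whole ring: the system is inconsistent.

First compute the reduced Gröbner basis of I by Buchberger's algorithm.
f_1 = 8*p - 11*q - 19, LT = p.
f_2 = -3*q**2 + 2*p + 1, LT = q**2.

The S-polynomials (S(f_1,f_2)) all reduce to 0 modulo the current basis, so we have a Gröbner basis.
Inter-reduce: drop elements whose leading term is divisible by another's, tail-reduce, and make monic.
Reduced Gröbner basis: {q**2 - 11/12*q - 23/12, p - 11/8*q - 19/8}.
Label its elements g_1 = q**2 - 11/12*q - 23/12, g_2 = p - 11/8*q - 19/8.

Reduce h = -4*p*q - 3*p + 53/3*q + 23/3 modulo G:
  leading term p*q: subtract (-4*q)·g_2 from -4*p*q - 3*p + 53/3*q + 23/3 → -11/2*q**2 - 3*p + 49/6*q + 23/3
  leading term q**2: subtract (-11/2)·g_1 from -11/2*q**2 - 3*p + 49/6*q + 23/3 → -3*p + 25/8*q - 23/8
  leading term p: subtract (-3)·g_2 from -3*p + 25/8*q - 23/8 → -q - 10
  leading term q: no divisor's leading term divides it; move -q to the remainder.
  leading term 1: no divisor's leading term divides it; move -10 to the remainder.
  normal form = -q - 10.
The normal form is nonzero, so h ∉ I. Since h minus its normal form lies in I, I + (h) = I + (r) where r = -q - 10; decide whether this ideal is the whole ring.
Run Buchberger on G together with r (pairs among the g_i already reduce to 0 since G is a Gröbner basis):
g_1 = q**2 - 11/12*q - 23/12, LT = q**2.
g_2 = p - 11/8*q - 19/8, LT = p.
r = -q - 10, LT = q.

S(g_1,r): lcm = q**2. S = -131/12*q - 23/12.
  leading term q: subtract (131/12)·r from -131/12*q - 23/12 → 429/4
  leading term 1: no divisor's leading term divides it; move 429/4 to the remainder.
  remainder 429/4 ≠ 0; add m_4 = 429/4 to the basis.

The other S-polynomials (S(g_1,g_2), S(g_2,r), S(g_1,m_4), S(g_2,m_4), S(r,m_4)) all reduce to 0 modulo the current basis, so we have a Gröbner basis.
Inter-reduce: drop elements whose leading term is divisible by another's, tail-reduce, and make monic.
Reduced Gröbner basis: {1}.
The reduced Gröbner basis of I + (h) is {1}: the ideal is the whole ring, so the enlarged system has no common solution — adjoining h is inconsistent.

Ideal membership is decidable via reduction modulo a Gröbner basis.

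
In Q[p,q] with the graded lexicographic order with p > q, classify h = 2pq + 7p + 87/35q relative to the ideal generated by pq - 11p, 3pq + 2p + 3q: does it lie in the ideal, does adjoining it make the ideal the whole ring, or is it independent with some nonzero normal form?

First compute the reduced Gröbner basis of I by Buchberger's algorithm.
f_1 = pq - 11p, LT = pq.
f_2 = 3pq + 2p + 3q, LT = pq.

S(f_1,f_2): lcm = pq. S = -35/3p - q.
  leading term p: no divisor's leading term divides it; move -35/3p to the remainder.
  leading term q: no divisor's leading term divides it; move -q to the remainder.
  remainder -35/3p - q ≠ 0; add k_3 = -35/3p - q to the basis.

S(f_1,k_3): lcm = pq. S = -3/35q^2 - 11p.
  leading term q^2: no divisor's leading term divides it; move -3/35q^2 to the remainder.
  leading term p: subtract (33/35)·k_3 from -11p → 33/35q
  leading term q: no divisor's leading term divides it; move 33/35q to the remainder.
  remainder -3/35q^2 + 33/35q ≠ 0; add k_4 = -3/35q^2 + 33/35q to the basis.

S(f_2,k_3): lcm = pq. S = -3/35q^2 + 2/3p + q.
  leading term q^2: subtract (1)·k_4 from -3/35q^2 + 2/3p + q → 2/3p + 2/35q
  leading term p: subtract (-2/35)·k_3 from 2/3p + 2/35q → 0
  remainder 0.

S(f_1,k_4): lcm = pq^2. S = 0.
  remainder 0.

S(f_2,k_4): lcm = pq^2. S = 35/3pq + q^2.
  leading term pq: subtract (35/3)·f_1 from 35/3pq + q^2 → q^2 + 385/3p
  leading term q^2: subtract (-35/3)·k_4 from q^2 + 385/3p → 385/3p + 11q
  leading term p: subtract (-11)·k_3 from 385/3p + 11q → 0
  remainder 0.

S(k_3,k_4): leading monomials are coprime, so the S-polynomial reduces to 0 (Buchberger's first criterion).
Every S-polynomial of the final basis reduces to 0, so we have a Gröbner basis.
Inter-reduce: drop elements whose leading term is divisible by another's, tail-reduce, and make monic.
Reduced Gröbner basis: {q^2 - 11q, p + 3/35q}.
Label its elements g_1 = q^2 - 11q, g_2 = p + 3/35q.

Reduce h = 2pq + 7p + 87/35q modulo G:
  leading term pq: subtract (2q)·g_2 from 2pq + 7p + 87/35q → -6/35q^2 + 7p + 87/35q
  leading term q^2: subtract (-6/35)·g_1 from -6/35q^2 + 7p + 87/35q → 7p + 3/5q
  leading term p: subtract (7)·g_2 from 7p + 3/5q → 0
  normal form = 0.
Since the normal form is 0, h ∈ I.

2pq + 7p + 87/35q lies in I (it reduces to 0).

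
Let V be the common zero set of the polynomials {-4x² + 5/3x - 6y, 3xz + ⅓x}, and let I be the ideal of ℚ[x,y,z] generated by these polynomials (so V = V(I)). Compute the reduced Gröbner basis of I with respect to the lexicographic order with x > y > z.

G = {x² - 5/12x + 3/2y, xz + 1/9x, yz + 1/9y}

Buchberger's algorithm terminates because the ascending chain of leading-term ideals stabilizes.

f_1 = -4x² + 5/3x - 6y, LT = x².
f_2 = 3xz + ⅓x, LT = xz.

S(f_1,f_2): lcm = x²z. S = -1/9x² - 5/12xz + 3/2yz.
  leading term x²: subtract (1/36)·f_1 from -1/9x² - 5/12xz + 3/2yz → -5/12xz - 5/108x + 3/2yz + ⅙y
  leading term xz: subtract (-5/36)·f_2 from -5/12xz - 5/108x + 3/2yz + ⅙y → 3/2yz + ⅙y
  leading term yz: no divisor's leading term divides it; move 3/2yz to the remainder.
  leading term y: no divisor's leading term divides it; move ⅙y to the remainder.
  remainder 3/2yz + ⅙y ≠ 0; add g_3 = 3/2yz + ⅙y to the basis.

S(f_1,g_3): leading monomials are coprime, so the S-polynomial reduces to 0 (Buchberger's first criterion).
S(f_2,g_3): lcm = xyz. S = 0.
  remainder 0.

Every S-polynomial of the final basis reduces to 0, so we have a Gröbner basis.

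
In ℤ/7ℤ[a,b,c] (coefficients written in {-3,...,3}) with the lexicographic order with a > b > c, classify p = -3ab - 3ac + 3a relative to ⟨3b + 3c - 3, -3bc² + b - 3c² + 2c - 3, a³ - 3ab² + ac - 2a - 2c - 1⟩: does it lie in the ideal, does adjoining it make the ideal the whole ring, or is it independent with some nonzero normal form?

-3ab - 3ac + 3a lies in I (it reduces to 0).

First compute the reduced Gröbner basis of I by Buchberger's algorithm.
f_1 = 3b + 3c - 3, LT = b.
f_2 = -3bc² + b - 3c² + 2c - 3, LT = bc².
f_3 = a³ - 3ab² + ac - 2a - 2c - 1, LT = a³.

S(f_1,f_2): lcm = bc². S = -2b + c³ - 2c² + 3c - 1.
  leading term b: subtract (-3)·f_1 from -2b + c³ - 2c² + 3c - 1 → c³ - 2c² - 2c - 3
  leading term c³: no divisor's leading term divides it; move c³ to the remainder.
  leading term c²: no divisor's leading term divides it; move -2c² to the remainder.
  leading term c: no divisor's leading term divides it; move -2c to the remainder.
  leading term 1: no divisor's leading term divides it; move -3 to the remainder.
  remainder c³ - 2c² - 2c - 3 ≠ 0; add h_4 = c³ - 2c² - 2c - 3 to the basis.

The other S-polynomials (S(f_1,f_3), S(f_2,f_3), S(f_1,h_4), S(f_2,h_4), S(f_3,h_4)) all reduce to 0 modulo the current basis, so we have a Gröbner basis.
Inter-reduce: drop elements whose leading term is divisible by another's, tail-reduce, and make monic.
Reduced Gröbner basis: {a³ - 3ac² + 2a - 2c - 1, b + c - 1, c³ - 2c² - 2c - 3}.
Label its elements g_1 = a³ - 3ac² + 2a - 2c - 1, g_2 = b + c - 1, g_3 = c³ - 2c² - 2c - 3.

Reduce p = -3ab - 3ac + 3a modulo G:
  leading term ab: subtract (-3a)·g_2 from -3ab - 3ac + 3a → 0
  normal form = 0.
Since the normal form is 0, p ∈ I.

The remainder on division by a Gröbner basis is unique — it is the normal form.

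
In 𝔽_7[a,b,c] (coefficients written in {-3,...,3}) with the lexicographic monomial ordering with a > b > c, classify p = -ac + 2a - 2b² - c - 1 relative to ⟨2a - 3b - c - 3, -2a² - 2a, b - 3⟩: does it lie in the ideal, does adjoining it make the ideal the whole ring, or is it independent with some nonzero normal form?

-ac + 2a - 2b² - c - 1 lies in I (it reduces to 0).

First compute the reduced Gröbner basis of I by Buchberger's algorithm.
f_1 = 2a - 3b - c - 3, LT = a.
f_2 = -2a² - 2a, LT = a².
f_3 = b - 3, LT = b.

S(f_1,f_2): lcm = a². S = 2ab + 3ac + a.
  reduce S modulo (f_1, f_2, f_3):
  remainder -2c² - 3c ≠ 0; add h_4 = -2c² - 3c to the basis.

The other S-polynomials (S(f_1,f_3), S(f_2,f_3), S(f_1,h_4), S(f_2,h_4), S(f_3,h_4)) all reduce to 0 modulo the current basis, so we have a Gröbner basis.
Inter-reduce: drop elements whose leading term is divisible by another's, tail-reduce, and make monic.
Reduced Gröbner basis: {a + 3c + 1, b - 3, c² - 2c}.
Label its elements g_1 = a + 3c + 1, g_2 = b - 3, g_3 = c² - 2c.

Reduce p = -ac + 2a - 2b² - c - 1 modulo G:
  leading term ac: subtract (-c)·g_1 from -ac + 2a - 2b² - c - 1 → 2a - 2b² + 3c² - 1
  leading term a: subtract (2)·g_1 from 2a - 2b² + 3c² - 1 → -2b² + 3c² + c - 3
  leading term b²: subtract (-2b)·g_2 from -2b² + 3c² + c - 3 → b + 3c² + c - 3
  leading term b: subtract (1)·g_2 from b + 3c² + c - 3 → 3c² + c
  leading term c²: subtract (3)·g_3 from 3c² + c → 0
  normal form = 0.
Since the normal form is 0, p ∈ I.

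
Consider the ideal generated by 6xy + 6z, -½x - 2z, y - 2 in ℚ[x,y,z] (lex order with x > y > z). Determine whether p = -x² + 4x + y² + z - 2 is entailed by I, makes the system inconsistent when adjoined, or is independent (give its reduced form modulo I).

Adjoining -x² + 4x + y² + z - 2 makes the ideal the whole ring: the system is inconsistent.

First compute the reduced Gröbner basis of I by Buchberger's algorithm.
f_1 = 6xy + 6z, LT = xy.
f_2 = -½x - 2z, LT = x.
f_3 = y - 2, LT = y.

S(f_1,f_2): lcm = xy. S = -4yz + z.
  leading term yz: subtract (-4z)·f_3 from -4yz + z → -7z
  leading term z: no divisor's leading term divides it; move -7z to the remainder.
  remainder -7z ≠ 0; add h_4 = -7z to the basis.

The other S-polynomials (S(f_1,f_3), S(f_2,f_3), S(f_1,h_4), S(f_2,h_4), S(f_3,h_4)) all reduce to 0 modulo the current basis, so we have a Gröbner basis.
Inter-reduce: drop elements whose leading term is divisible by another's, tail-reduce, and make monic.
Reduced Gröbner basis: {x, y - 2, z}.
Label its elements g_1 = x, g_2 = y - 2, g_3 = z.

Reduce p = -x² + 4x + y² + z - 2 modulo G:
  leading term x²: subtract (-x)·g_1 from -x² + 4x + y² + z - 2 → 4x + y² + z - 2
  leading term x: subtract (4)·g_1 from 4x + y² + z - 2 → y² + z - 2
  leading term y²: subtract (y)·g_2 from y² + z - 2 → 2y + z - 2
  leading term y: subtract (2)·g_2 from 2y + z - 2 → z + 2
  leading term z: subtract (1)·g_3 from z + 2 → 2
  leading term 1: no divisor's leading term divides it; move 2 to the remainder.
  normal form = 2.
The normal form is nonzero, so p ∉ I. Since p minus its normal form lies in I, I + (p) = I + (r) where r = 2; decide whether this ideal is the whole ring.
Here r = 2 is a nonzero constant, hence a unit: 1 ∈ I + (p), the Gröbner basis of I + (p) is {1}, and the enlarged system has no common solution — adjoining p is inconsistent.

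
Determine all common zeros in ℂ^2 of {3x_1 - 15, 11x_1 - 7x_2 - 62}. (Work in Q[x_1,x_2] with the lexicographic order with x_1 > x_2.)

{(5, -1)}

Compute a lex Gröbner basis by Buchberger's algorithm.
f_1 = 3x_1 - 15, LT = x_1.
f_2 = 11x_1 - 7x_2 - 62, LT = x_1.

S(f_1,f_2): lcm = x_1. S = 7/11x_2 + 7/11.
  leading term x_2: no divisor's leading term divides it; move 7/11x_2 to the remainder.
  leading term 1: no divisor's leading term divides it; move 7/11 to the remainder.
  remainder 7/11x_2 + 7/11 ≠ 0; add h_3 = 7/11x_2 + 7/11 to the basis.

The other S-polynomials (S(f_1,h_3), S(f_2,h_3)) all reduce to 0 modulo the current basis, so we have a Gröbner basis.
Inter-reduce: drop elements whose leading term is divisible by another's, tail-reduce, and make monic.
Reduced Gröbner basis: {x_1 - 5, x_2 + 1}.

From the last basis element, x_2 + 1 = 0, so x_2 takes values in {-1}. Each choice, substituted upward through the basis, yields the corresponding point(s) of the solution set.
  x_2 = -1: the earlier basis element becomes x_1 - 5 = 0, giving x_1 = 5 — point (5, -1).
Check: every point annihilates each of the original generators.
This is the nonlinear analogue of row-reducing a linear system.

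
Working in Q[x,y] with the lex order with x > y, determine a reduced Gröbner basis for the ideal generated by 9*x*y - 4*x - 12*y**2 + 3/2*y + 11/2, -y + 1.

G = {x - 1, y - 1}

f_1 = 9*x*y - 4*x - 12*y**2 + 3/2*y + 11/2, LT = x*y.
f_2 = -y + 1, LT = y.

S(f_1,f_2): lcm = x*y. S = 5/9*x - 4/3*y**2 + 1/6*y + 11/18.
  reduce S modulo (f_1, f_2):
  remainder 5/9*x - 5/9 ≠ 0; add g_3 = 5/9*x - 5/9 to the basis.

The other S-polynomials (S(f_1,g_3), S(f_2,g_3)) all reduce to 0 modulo the current basis, so we have a Gröbner basis.
Inter-reduce: drop elements whose leading term is divisible by another's, tail-reduce, and make monic.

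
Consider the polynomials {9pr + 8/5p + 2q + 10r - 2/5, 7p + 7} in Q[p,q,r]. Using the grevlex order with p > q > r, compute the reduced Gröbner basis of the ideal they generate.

Buchberger's algorithm terminates because the ascending chain of leading-term ideals stabilizes.

f_1 = 9pr + 8/5p + 2q + 10r - 2/5, LT = pr.
f_2 = 7p + 7, LT = p.

S(f_1,f_2): lcm = pr. S = 8/45p + 2/9q + 1/9r - 2/45.
  reduce S modulo (f_1, f_2):
  remainder 2/9q + 1/9r - 2/9 ≠ 0; add g_3 = 2/9q + 1/9r - 2/9 to the basis.

The other S-polynomials (S(f_1,g_3), S(f_2,g_3)) all reduce to 0 modulo the current basis, so we have a Gröbner basis.
Inter-reduce: drop elements whose leading term is divisible by another's, tail-reduce, and make monic.

G = {p + 1, q + 1/2r - 1}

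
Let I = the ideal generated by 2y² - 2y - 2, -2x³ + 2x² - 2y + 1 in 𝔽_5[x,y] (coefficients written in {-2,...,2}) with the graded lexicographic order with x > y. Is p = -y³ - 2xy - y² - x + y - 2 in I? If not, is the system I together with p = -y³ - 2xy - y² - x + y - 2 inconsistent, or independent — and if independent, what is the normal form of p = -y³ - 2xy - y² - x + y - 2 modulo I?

First compute the reduced Gröbner basis of I by Buchberger's algorithm.
f_1 = 2y² - 2y - 2, LT = y².
f_2 = -2x³ + 2x² - 2y + 1, LT = x³.

The S-polynomials (S(f_1,f_2)) all reduce to 0 modulo the current basis, so we have a Gröbner basis.
Inter-reduce: drop elements whose leading term is divisible by another's, tail-reduce, and make monic.
Reduced Gröbner basis: {x³ - x² + y + 2, y² - y - 1}.
Label its elements g_1 = x³ - x² + y + 2, g_2 = y² - y - 1.

Reduce p = -y³ - 2xy - y² - x + y - 2 modulo G:
  leading term y³: subtract (-y)·g_2 from -y³ - 2xy - y² - x + y - 2 → -2xy - 2y² - x - 2
  leading term xy: no divisor's leading term divides it; move -2xy to the remainder.
  leading term y²: subtract (-2)·g_2 from -2y² - x - 2 → -x - 2y + 1
  leading term x: no divisor's leading term divides it; move -x to the remainder.
  leading term y: no divisor's leading term divides it; move -2y to the remainder.
  leading term 1: no divisor's leading term divides it; move 1 to the remainder.
  normal form = -2xy - x - 2y + 1.
The normal form is nonzero, so p ∉ I. Since p minus its normal form lies in I, I + (p) = I + (r) where r = -2xy - x - 2y + 1; decide whether this ideal is the whole ring.
Run Buchberger on G together with r (pairs among the g_i already reduce to 0 since G is a Gröbner basis):
g_1 = x³ - x² + y + 2, LT = x³.
g_2 = y² - y - 1, LT = y².
r = -2xy - x - 2y + 1, LT = xy.

S(g_1,r): lcm = x³y. S = 2x³ - 2x²y - 2x² + y² + 2y.
  leading term x³: subtract (2)·g_1 from 2x³ - 2x²y - 2x² + y² + 2y → -2x²y + y² + 1
  leading term x²y: subtract (x)·r from -2x²y + y² + 1 → x² + 2xy + y² - x + 1
  leading term x²: no divisor's leading term divides it; move x² to the remainder.
  leading term xy: subtract (-1)·r from 2xy + y² - x + 1 → y² - 2x - 2y + 2
  leading term y²: subtract (1)·g_2 from y² - 2x - 2y + 2 → -2x - y - 2
  leading term x: no divisor's leading term divides it; move -2x to the remainder.
  leading term y: no divisor's leading term divides it; move -y to the remainder.
  leading term 1: no divisor's leading term divides it; move -2 to the remainder.
  remainder x² - 2x - y - 2 ≠ 0; add m_4 = x² - 2x - y - 2 to the basis.

S(g_2,r): lcm = xy². S = xy - y² - x - 2y.
  leading term xy: subtract (2)·r from xy - y² - x - 2y → -y² + x + 2y - 2
  leading term y²: subtract (-1)·g_2 from -y² + x + 2y - 2 → x + y + 2
  leading term x: no divisor's leading term divides it; move x to the remainder.
  leading term y: no divisor's leading term divides it; move y to the remainder.
  leading term 1: no divisor's leading term divides it; move 2 to the remainder.
  remainder x + y + 2 ≠ 0; add m_5 = x + y + 2 to the basis.

S(r,m_4): lcm = x²y. S = -2x² - 2xy + y² + 2x + 2y.
  leading term x²: subtract (-2)·m_4 from -2x² - 2xy + y² + 2x + 2y → -2xy + y² - 2x + 1
  leading term xy: subtract (1)·r from -2xy + y² - 2x + 1 → y² - x + 2y
  leading term y²: subtract (1)·g_2 from y² - x + 2y → -x - 2y + 1
  leading term x: subtract (-1)·m_5 from -x - 2y + 1 → -y - 2
  leading term y: no divisor's leading term divides it; move -y to the remainder.
  leading term 1: no divisor's leading term divides it; move -2 to the remainder.
  remainder -y - 2 ≠ 0; add m_6 = -y - 2 to the basis.

The other S-polynomials (S(g_1,g_2), S(g_1,m_4), S(g_2,m_4), S(g_1,m_5), S(g_2,m_5), S(r,m_5), S(m_4,m_5), S(g_1,m_6), S(g_2,m_6), S(r,m_6), S(m_4,m_6), S(m_5,m_6)) all reduce to 0 modulo the current basis, so we have a Gröbner basis.
Inter-reduce: drop elements whose leading term is divisible by another's, tail-reduce, and make monic.
Reduced Gröbner basis: {x, y + 2}.
The reduced Gröbner basis of I + (p) is {x, y + 2} ≠ {1}, a proper ideal, so the enlarged system stays consistent: p is independent of I, with normal form -2xy - x - 2y + 1.

-y³ - 2xy - y² - x + y - 2 is independent of I; its normal form modulo I is -2xy - x - 2y + 1.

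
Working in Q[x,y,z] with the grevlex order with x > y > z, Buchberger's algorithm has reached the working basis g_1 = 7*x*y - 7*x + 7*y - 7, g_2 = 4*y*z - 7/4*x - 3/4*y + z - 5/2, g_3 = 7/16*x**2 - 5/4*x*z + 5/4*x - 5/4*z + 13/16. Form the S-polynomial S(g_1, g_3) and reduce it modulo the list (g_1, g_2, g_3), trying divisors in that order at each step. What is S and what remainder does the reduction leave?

lcm(LM(g_1), LM(g_3)) = x**2*y.
S = (lcm/LT(g_1))·g_1 − (lcm/LT(g_3))·g_3 = 20/7*x*y*z - x**2 - 13/7*x*y + 20/7*y*z - x - 13/7*y.
Reduce S modulo (g_1, g_2, g_3) in that order:
  leading term x*y*z: subtract (20/49*z)·g_1 from 20/7*x*y*z - x**2 - 13/7*x*y + 20/7*y*z - x - 13/7*y → -x**2 - 13/7*x*y + 20/7*x*z - x - 13/7*y + 20/7*z
  leading term x**2: subtract (-16/7)·g_3 from -x**2 - 13/7*x*y + 20/7*x*z - x - 13/7*y + 20/7*z → -13/7*x*y + 13/7*x - 13/7*y + 13/7
  leading term x*y: subtract (-13/49)·g_1 from -13/7*x*y + 13/7*x - 13/7*y + 13/7 → 0
The remainder is 0, so this S-polynomial contributes no new basis element.

S(g_1, g_3) = 20/7*x*y*z - x**2 - 13/7*x*y + 20/7*y*z - x - 13/7*y; remainder on division = 0.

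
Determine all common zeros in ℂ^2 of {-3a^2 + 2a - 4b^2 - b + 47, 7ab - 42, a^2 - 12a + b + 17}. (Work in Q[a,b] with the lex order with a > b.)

Compute a lex Gröbner basis by Buchberger's algorithm.
f_1 = -3a^2 + 2a - 4b^2 - b + 47, LT = a^2.
f_2 = 7ab - 42, LT = ab.
f_3 = a^2 - 12a + b + 17, LT = a^2.

S(f_1,f_2): lcm = a^2b. S = -2/3ab + 6a + 4/3b^3 + 1/3b^2 - 47/3b.
  leading term ab: subtract (-2/21)·f_2 from -2/3ab + 6a + 4/3b^3 + 1/3b^2 - 47/3b → 6a + 4/3b^3 + 1/3b^2 - 47/3b - 4
  leading term a: no divisor's leading term divides it; move 6a to the remainder.
  leading term b^3: no divisor's leading term divides it; move 4/3b^3 to the remainder.
  leading term b^2: no divisor's leading term divides it; move 1/3b^2 to the remainder.
  leading term b: no divisor's leading term divides it; move -47/3b to the remainder.
  leading term 1: no divisor's leading term divides it; move -4 to the remainder.
  remainder 6a + 4/3b^3 + 1/3b^2 - 47/3b - 4 ≠ 0; add h_4 = 6a + 4/3b^3 + 1/3b^2 - 47/3b - 4 to the basis.

S(f_1,f_3): lcm = a^2. S = 34/3a + 4/3b^2 - 2/3b - 98/3.
  leading term a: subtract (17/9)·h_4 from 34/3a + 4/3b^2 - 2/3b - 98/3 → -68/27b^3 + 19/27b^2 + 781/27b - 226/9
  leading term b^3: no divisor's leading term divides it; move -68/27b^3 to the remainder.
  leading term b^2: no divisor's leading term divides it; move 19/27b^2 to the remainder.
  leading term b: no divisor's leading term divides it; move 781/27b to the remainder.
  leading term 1: no divisor's leading term divides it; move -226/9 to the remainder.
  remainder -68/27b^3 + 19/27b^2 + 781/27b - 226/9 ≠ 0; add h_5 = -68/27b^3 + 19/27b^2 + 781/27b - 226/9 to the basis.

S(f_2,f_3): lcm = a^2b. S = 12ab - 6a - b^2 - 17b.
  leading term ab: subtract (12/7)·f_2 from 12ab - 6a - b^2 - 17b → -6a - b^2 - 17b + 72
  leading term a: subtract (-1)·h_4 from -6a - b^2 - 17b + 72 → 4/3b^3 - 2/3b^2 - 98/3b + 68
  leading term b^3: subtract (-9/17)·h_5 from 4/3b^3 - 2/3b^2 - 98/3b + 68 → -5/17b^2 - 295/17b + 930/17
  leading term b^2: no divisor's leading term divides it; move -5/17b^2 to the remainder.
  leading term b: no divisor's leading term divides it; move -295/17b to the remainder.
  leading term 1: no divisor's leading term divides it; move 930/17 to the remainder.
  remainder -5/17b^2 - 295/17b + 930/17 ≠ 0; add h_6 = -5/17b^2 - 295/17b + 930/17 to the basis.

S(f_2,h_5): lcm = ab^3. S = 19/68ab^2 + 781/68ab - 339/34a - 6b^2.
  leading term ab^2: subtract (19/476b)·f_2 from 19/68ab^2 + 781/68ab - 339/34a - 6b^2 → 781/68ab - 339/34a - 6b^2 + 57/34b
  leading term ab: subtract (781/476)·f_2 from 781/68ab - 339/34a - 6b^2 + 57/34b → -339/34a - 6b^2 + 57/34b + 2343/34
  leading term a: subtract (-113/68)·h_4 from -339/34a - 6b^2 + 57/34b + 2343/34 → 113/51b^3 - 1111/204b^2 - 4969/204b + 2117/34
  leading term b^3: subtract (-1017/1156)·h_5 from 113/51b^3 - 1111/204b^2 - 4969/204b + 2117/34 → -1395/289b^2 + 315/289b + 11610/289
  leading term b^2: subtract (279/17)·h_6 from -1395/289b^2 + 315/289b + 11610/289 → 4860/17b - 14580/17
  leading term b: no divisor's leading term divides it; move 4860/17b to the remainder.
  leading term 1: no divisor's leading term divides it; move -14580/17 to the remainder.
  remainder 4860/17b - 14580/17 ≠ 0; add h_7 = 4860/17b - 14580/17 to the basis.

The other S-polynomials (S(f_1,h_4), S(f_2,h_4), S(f_3,h_4), S(f_1,h_5), S(f_3,h_5), S(h_4,h_5), S(f_1,h_6), S(f_2,h_6), S(f_3,h_6), S(h_4,h_6), S(h_5,h_6), S(f_1,h_7), S(f_2,h_7), S(f_3,h_7), S(h_4,h_7), S(h_5,h_7), S(h_6,h_7)) all reduce to 0 modulo the current basis, so we have a Gröbner basis.
Inter-reduce: drop elements whose leading term is divisible by another's, tail-reduce, and make monic.
Reduced Gröbner basis: {a - 2, b - 3}.

The lex basis is triangular: the last element involves only b. Solving b - 3 = 0 gives b ∈ {3}; substituting each value into the earlier elements determines the remaining variables.
  b = 3: the earlier basis element becomes a - 2 = 0, giving a = 2 — point (2, 3).
Each listed point satisfies every original equation (direct substitution).

{(2, 3)}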